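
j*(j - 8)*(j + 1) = j^3 - 7*j^2 - 8*j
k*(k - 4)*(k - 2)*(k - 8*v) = k^4 - 8*k^3*v - 6*k^3 + 48*k^2*v + 8*k^2 - 64*k*v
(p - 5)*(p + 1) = p^2 - 4*p - 5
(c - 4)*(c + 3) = c^2 - c - 12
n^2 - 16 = (n - 4)*(n + 4)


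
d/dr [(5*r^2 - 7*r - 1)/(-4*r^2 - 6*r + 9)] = (-58*r^2 + 82*r - 69)/(16*r^4 + 48*r^3 - 36*r^2 - 108*r + 81)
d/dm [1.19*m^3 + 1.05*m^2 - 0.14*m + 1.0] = 3.57*m^2 + 2.1*m - 0.14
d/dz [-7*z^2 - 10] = -14*z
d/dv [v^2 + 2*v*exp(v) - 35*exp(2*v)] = 2*v*exp(v) + 2*v - 70*exp(2*v) + 2*exp(v)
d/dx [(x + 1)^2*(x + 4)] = 3*(x + 1)*(x + 3)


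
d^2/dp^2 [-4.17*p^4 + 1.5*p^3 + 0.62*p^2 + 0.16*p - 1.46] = -50.04*p^2 + 9.0*p + 1.24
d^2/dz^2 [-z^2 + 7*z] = -2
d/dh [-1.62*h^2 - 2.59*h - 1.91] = -3.24*h - 2.59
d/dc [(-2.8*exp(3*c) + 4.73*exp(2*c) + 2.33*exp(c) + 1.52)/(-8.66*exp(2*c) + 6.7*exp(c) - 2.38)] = (24.248*exp(4*c) - 37.52*exp(3*c) + 71.8608*exp(2*c) + 3.8116*exp(c) - 15.7294)*exp(c)/(74.9956*exp(4*c) - 116.044*exp(3*c) + 86.1116*exp(2*c) - 31.892*exp(c) + 5.6644)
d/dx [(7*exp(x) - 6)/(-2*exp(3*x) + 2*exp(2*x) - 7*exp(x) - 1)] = (28*exp(3*x) - 50*exp(2*x) + 24*exp(x) - 49)*exp(x)/(4*exp(6*x) - 8*exp(5*x) + 32*exp(4*x) - 24*exp(3*x) + 45*exp(2*x) + 14*exp(x) + 1)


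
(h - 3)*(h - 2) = h^2 - 5*h + 6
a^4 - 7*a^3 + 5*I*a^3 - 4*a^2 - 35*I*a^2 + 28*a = a*(a - 7)*(a + I)*(a + 4*I)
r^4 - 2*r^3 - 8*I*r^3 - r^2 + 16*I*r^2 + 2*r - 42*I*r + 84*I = (r - 2)*(r - 7*I)*(r - 3*I)*(r + 2*I)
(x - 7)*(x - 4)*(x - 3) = x^3 - 14*x^2 + 61*x - 84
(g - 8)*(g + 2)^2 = g^3 - 4*g^2 - 28*g - 32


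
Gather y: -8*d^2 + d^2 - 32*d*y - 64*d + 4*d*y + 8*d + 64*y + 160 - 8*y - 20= -7*d^2 - 56*d + y*(56 - 28*d) + 140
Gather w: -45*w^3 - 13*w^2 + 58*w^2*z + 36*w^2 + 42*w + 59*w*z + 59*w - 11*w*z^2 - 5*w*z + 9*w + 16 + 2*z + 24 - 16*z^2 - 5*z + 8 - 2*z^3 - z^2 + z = -45*w^3 + w^2*(58*z + 23) + w*(-11*z^2 + 54*z + 110) - 2*z^3 - 17*z^2 - 2*z + 48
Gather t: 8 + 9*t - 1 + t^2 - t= t^2 + 8*t + 7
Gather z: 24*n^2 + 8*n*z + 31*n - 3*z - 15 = 24*n^2 + 31*n + z*(8*n - 3) - 15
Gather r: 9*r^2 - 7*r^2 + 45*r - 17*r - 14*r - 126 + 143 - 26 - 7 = 2*r^2 + 14*r - 16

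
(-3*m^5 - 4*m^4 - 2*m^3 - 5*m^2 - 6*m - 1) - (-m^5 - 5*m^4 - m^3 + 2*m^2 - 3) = -2*m^5 + m^4 - m^3 - 7*m^2 - 6*m + 2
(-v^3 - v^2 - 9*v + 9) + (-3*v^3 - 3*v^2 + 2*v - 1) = -4*v^3 - 4*v^2 - 7*v + 8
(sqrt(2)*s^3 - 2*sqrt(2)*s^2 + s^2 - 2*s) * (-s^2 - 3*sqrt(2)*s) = -sqrt(2)*s^5 - 7*s^4 + 2*sqrt(2)*s^4 - 3*sqrt(2)*s^3 + 14*s^3 + 6*sqrt(2)*s^2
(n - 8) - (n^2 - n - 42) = -n^2 + 2*n + 34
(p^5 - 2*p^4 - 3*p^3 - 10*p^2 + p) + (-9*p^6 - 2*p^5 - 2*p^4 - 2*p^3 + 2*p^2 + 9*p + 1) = -9*p^6 - p^5 - 4*p^4 - 5*p^3 - 8*p^2 + 10*p + 1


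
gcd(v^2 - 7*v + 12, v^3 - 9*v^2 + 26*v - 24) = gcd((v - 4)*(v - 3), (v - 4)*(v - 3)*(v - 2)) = v^2 - 7*v + 12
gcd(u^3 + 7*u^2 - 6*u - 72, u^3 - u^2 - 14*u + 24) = u^2 + u - 12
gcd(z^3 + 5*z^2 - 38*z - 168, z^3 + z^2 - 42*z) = z^2 + z - 42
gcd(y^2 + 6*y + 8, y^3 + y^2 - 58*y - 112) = y + 2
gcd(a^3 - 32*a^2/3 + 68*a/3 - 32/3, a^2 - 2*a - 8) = 1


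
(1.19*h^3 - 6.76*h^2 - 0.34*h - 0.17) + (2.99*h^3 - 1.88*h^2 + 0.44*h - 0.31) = 4.18*h^3 - 8.64*h^2 + 0.1*h - 0.48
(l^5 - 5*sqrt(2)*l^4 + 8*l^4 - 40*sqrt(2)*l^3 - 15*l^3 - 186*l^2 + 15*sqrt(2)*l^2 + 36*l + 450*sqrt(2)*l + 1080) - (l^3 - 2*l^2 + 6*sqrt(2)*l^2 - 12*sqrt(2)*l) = l^5 - 5*sqrt(2)*l^4 + 8*l^4 - 40*sqrt(2)*l^3 - 16*l^3 - 184*l^2 + 9*sqrt(2)*l^2 + 36*l + 462*sqrt(2)*l + 1080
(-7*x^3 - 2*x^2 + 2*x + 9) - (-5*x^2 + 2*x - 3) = -7*x^3 + 3*x^2 + 12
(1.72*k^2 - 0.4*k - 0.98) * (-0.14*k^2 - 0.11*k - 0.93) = -0.2408*k^4 - 0.1332*k^3 - 1.4184*k^2 + 0.4798*k + 0.9114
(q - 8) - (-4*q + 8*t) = 5*q - 8*t - 8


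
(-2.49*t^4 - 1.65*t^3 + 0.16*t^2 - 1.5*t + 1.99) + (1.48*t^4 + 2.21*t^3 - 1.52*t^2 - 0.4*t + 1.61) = -1.01*t^4 + 0.56*t^3 - 1.36*t^2 - 1.9*t + 3.6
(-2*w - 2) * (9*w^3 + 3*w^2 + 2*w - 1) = -18*w^4 - 24*w^3 - 10*w^2 - 2*w + 2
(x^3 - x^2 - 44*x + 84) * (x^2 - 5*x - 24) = x^5 - 6*x^4 - 63*x^3 + 328*x^2 + 636*x - 2016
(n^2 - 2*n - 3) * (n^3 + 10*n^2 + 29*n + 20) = n^5 + 8*n^4 + 6*n^3 - 68*n^2 - 127*n - 60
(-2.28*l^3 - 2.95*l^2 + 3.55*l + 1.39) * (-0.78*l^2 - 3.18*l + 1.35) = 1.7784*l^5 + 9.5514*l^4 + 3.534*l^3 - 16.3557*l^2 + 0.3723*l + 1.8765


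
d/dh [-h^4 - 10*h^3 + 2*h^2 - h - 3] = -4*h^3 - 30*h^2 + 4*h - 1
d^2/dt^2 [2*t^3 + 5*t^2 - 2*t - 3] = 12*t + 10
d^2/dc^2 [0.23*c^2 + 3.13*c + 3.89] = 0.460000000000000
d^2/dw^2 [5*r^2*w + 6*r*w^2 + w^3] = 12*r + 6*w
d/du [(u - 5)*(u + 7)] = 2*u + 2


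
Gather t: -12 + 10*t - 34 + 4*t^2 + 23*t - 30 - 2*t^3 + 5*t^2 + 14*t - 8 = -2*t^3 + 9*t^2 + 47*t - 84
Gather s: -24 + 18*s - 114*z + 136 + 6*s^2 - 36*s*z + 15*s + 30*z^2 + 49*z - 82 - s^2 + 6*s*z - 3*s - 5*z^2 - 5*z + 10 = 5*s^2 + s*(30 - 30*z) + 25*z^2 - 70*z + 40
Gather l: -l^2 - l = -l^2 - l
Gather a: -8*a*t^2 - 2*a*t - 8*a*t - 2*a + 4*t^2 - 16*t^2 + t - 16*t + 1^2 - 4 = a*(-8*t^2 - 10*t - 2) - 12*t^2 - 15*t - 3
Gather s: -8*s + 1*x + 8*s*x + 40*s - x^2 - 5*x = s*(8*x + 32) - x^2 - 4*x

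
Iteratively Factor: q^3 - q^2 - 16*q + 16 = (q - 1)*(q^2 - 16) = (q - 1)*(q + 4)*(q - 4)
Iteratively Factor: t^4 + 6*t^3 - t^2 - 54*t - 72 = (t + 2)*(t^3 + 4*t^2 - 9*t - 36) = (t + 2)*(t + 3)*(t^2 + t - 12) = (t - 3)*(t + 2)*(t + 3)*(t + 4)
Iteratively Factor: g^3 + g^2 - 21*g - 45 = (g - 5)*(g^2 + 6*g + 9) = (g - 5)*(g + 3)*(g + 3)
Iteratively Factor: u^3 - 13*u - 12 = (u - 4)*(u^2 + 4*u + 3) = (u - 4)*(u + 3)*(u + 1)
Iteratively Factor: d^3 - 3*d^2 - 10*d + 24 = (d - 4)*(d^2 + d - 6) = (d - 4)*(d - 2)*(d + 3)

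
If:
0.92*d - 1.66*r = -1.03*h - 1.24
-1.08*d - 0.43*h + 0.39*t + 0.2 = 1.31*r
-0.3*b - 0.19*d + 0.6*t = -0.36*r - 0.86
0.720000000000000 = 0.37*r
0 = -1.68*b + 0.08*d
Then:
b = -0.35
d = -7.45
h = 8.59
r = 1.95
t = -5.14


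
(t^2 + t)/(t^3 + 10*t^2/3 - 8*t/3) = 3*(t + 1)/(3*t^2 + 10*t - 8)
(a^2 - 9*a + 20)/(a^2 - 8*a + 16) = (a - 5)/(a - 4)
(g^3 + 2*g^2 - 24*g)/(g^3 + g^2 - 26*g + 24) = g/(g - 1)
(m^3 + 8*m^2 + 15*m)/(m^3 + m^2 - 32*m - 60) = m*(m + 3)/(m^2 - 4*m - 12)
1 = 1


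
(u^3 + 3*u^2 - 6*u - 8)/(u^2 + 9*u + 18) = (u^3 + 3*u^2 - 6*u - 8)/(u^2 + 9*u + 18)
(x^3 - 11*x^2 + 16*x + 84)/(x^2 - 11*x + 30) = (x^2 - 5*x - 14)/(x - 5)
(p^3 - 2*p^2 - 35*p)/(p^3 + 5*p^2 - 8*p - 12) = p*(p^2 - 2*p - 35)/(p^3 + 5*p^2 - 8*p - 12)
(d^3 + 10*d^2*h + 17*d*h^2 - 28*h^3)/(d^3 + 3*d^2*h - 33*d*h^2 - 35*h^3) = (d^2 + 3*d*h - 4*h^2)/(d^2 - 4*d*h - 5*h^2)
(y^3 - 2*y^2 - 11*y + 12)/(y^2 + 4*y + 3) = (y^2 - 5*y + 4)/(y + 1)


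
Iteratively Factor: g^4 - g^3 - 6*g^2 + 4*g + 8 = (g - 2)*(g^3 + g^2 - 4*g - 4) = (g - 2)^2*(g^2 + 3*g + 2) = (g - 2)^2*(g + 2)*(g + 1)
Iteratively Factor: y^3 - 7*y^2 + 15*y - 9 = (y - 3)*(y^2 - 4*y + 3) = (y - 3)^2*(y - 1)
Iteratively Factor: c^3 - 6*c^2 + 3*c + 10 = (c + 1)*(c^2 - 7*c + 10) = (c - 2)*(c + 1)*(c - 5)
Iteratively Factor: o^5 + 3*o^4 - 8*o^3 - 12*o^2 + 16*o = (o)*(o^4 + 3*o^3 - 8*o^2 - 12*o + 16) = o*(o + 4)*(o^3 - o^2 - 4*o + 4) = o*(o - 2)*(o + 4)*(o^2 + o - 2) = o*(o - 2)*(o - 1)*(o + 4)*(o + 2)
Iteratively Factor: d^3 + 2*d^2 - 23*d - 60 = (d + 3)*(d^2 - d - 20) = (d - 5)*(d + 3)*(d + 4)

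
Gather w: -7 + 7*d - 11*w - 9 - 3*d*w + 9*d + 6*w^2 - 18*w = 16*d + 6*w^2 + w*(-3*d - 29) - 16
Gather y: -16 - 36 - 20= -72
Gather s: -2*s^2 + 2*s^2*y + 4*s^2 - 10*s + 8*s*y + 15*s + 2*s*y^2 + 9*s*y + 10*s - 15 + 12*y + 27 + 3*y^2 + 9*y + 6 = s^2*(2*y + 2) + s*(2*y^2 + 17*y + 15) + 3*y^2 + 21*y + 18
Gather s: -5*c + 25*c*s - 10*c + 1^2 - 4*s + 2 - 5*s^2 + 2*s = -15*c - 5*s^2 + s*(25*c - 2) + 3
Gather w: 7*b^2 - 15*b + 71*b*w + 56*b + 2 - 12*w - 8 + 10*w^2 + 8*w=7*b^2 + 41*b + 10*w^2 + w*(71*b - 4) - 6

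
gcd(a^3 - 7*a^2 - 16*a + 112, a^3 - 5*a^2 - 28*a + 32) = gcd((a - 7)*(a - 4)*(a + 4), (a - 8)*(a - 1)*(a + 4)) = a + 4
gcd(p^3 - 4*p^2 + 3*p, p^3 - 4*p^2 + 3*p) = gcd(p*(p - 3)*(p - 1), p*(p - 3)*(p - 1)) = p^3 - 4*p^2 + 3*p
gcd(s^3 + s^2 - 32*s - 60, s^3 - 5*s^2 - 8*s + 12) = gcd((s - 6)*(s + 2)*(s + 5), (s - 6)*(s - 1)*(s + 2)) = s^2 - 4*s - 12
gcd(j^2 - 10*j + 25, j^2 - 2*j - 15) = j - 5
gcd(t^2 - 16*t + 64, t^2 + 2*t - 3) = 1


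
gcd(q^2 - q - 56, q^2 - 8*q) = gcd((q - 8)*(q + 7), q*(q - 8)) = q - 8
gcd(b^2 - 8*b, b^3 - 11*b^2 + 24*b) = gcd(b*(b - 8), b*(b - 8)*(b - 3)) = b^2 - 8*b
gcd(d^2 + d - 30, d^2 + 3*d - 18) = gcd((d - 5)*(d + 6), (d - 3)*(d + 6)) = d + 6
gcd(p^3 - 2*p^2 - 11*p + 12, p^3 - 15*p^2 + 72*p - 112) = p - 4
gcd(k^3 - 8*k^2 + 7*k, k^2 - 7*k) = k^2 - 7*k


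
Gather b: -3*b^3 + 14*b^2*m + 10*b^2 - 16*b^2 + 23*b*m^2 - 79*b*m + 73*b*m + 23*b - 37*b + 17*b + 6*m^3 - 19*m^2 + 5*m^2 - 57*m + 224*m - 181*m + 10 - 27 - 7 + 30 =-3*b^3 + b^2*(14*m - 6) + b*(23*m^2 - 6*m + 3) + 6*m^3 - 14*m^2 - 14*m + 6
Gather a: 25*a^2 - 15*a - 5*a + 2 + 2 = 25*a^2 - 20*a + 4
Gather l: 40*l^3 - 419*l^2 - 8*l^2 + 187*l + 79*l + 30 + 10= 40*l^3 - 427*l^2 + 266*l + 40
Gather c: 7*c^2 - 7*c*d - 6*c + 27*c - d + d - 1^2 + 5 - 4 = 7*c^2 + c*(21 - 7*d)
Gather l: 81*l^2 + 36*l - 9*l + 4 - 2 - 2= 81*l^2 + 27*l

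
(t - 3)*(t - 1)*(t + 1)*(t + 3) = t^4 - 10*t^2 + 9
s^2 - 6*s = s*(s - 6)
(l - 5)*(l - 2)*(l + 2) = l^3 - 5*l^2 - 4*l + 20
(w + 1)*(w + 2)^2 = w^3 + 5*w^2 + 8*w + 4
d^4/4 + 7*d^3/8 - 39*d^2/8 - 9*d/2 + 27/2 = (d/4 + 1/2)*(d - 3)*(d - 3/2)*(d + 6)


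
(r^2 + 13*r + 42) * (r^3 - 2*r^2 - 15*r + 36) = r^5 + 11*r^4 + r^3 - 243*r^2 - 162*r + 1512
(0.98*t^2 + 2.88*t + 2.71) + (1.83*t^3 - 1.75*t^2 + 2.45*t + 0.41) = 1.83*t^3 - 0.77*t^2 + 5.33*t + 3.12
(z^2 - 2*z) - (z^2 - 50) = 50 - 2*z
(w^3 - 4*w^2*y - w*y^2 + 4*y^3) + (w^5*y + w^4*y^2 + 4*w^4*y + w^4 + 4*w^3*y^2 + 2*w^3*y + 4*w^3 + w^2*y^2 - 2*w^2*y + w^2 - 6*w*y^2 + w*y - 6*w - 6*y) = w^5*y + w^4*y^2 + 4*w^4*y + w^4 + 4*w^3*y^2 + 2*w^3*y + 5*w^3 + w^2*y^2 - 6*w^2*y + w^2 - 7*w*y^2 + w*y - 6*w + 4*y^3 - 6*y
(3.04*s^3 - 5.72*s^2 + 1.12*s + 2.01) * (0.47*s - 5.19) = 1.4288*s^4 - 18.466*s^3 + 30.2132*s^2 - 4.8681*s - 10.4319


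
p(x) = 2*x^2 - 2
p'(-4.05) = -16.20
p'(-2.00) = -8.00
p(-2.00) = 6.00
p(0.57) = -1.35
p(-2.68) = 12.36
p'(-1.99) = -7.96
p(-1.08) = 0.33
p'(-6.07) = -24.28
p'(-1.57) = -6.28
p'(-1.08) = -4.32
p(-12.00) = 286.00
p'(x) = 4*x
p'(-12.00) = -48.00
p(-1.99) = 5.92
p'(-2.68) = -10.72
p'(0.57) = 2.28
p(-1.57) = 2.93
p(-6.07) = 71.69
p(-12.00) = 286.00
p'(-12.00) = -48.00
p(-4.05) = 30.80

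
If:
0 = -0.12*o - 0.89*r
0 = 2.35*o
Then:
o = 0.00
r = 0.00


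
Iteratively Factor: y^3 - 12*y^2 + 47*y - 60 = (y - 3)*(y^2 - 9*y + 20) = (y - 4)*(y - 3)*(y - 5)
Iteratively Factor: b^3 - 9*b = (b - 3)*(b^2 + 3*b) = (b - 3)*(b + 3)*(b)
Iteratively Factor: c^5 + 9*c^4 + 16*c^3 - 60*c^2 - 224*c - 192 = (c + 2)*(c^4 + 7*c^3 + 2*c^2 - 64*c - 96) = (c - 3)*(c + 2)*(c^3 + 10*c^2 + 32*c + 32) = (c - 3)*(c + 2)^2*(c^2 + 8*c + 16) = (c - 3)*(c + 2)^2*(c + 4)*(c + 4)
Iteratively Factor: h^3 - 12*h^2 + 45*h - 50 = (h - 2)*(h^2 - 10*h + 25) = (h - 5)*(h - 2)*(h - 5)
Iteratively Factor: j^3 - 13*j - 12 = (j + 1)*(j^2 - j - 12) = (j + 1)*(j + 3)*(j - 4)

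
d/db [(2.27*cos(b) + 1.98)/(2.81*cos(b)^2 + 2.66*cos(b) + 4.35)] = (6.3787*cos(b)^2 + 11.1276*cos(b) - 4.6077)*sin(b)/(7.8961*cos(b)^4 + 14.9492*cos(b)^3 + 31.5226*cos(b)^2 + 23.142*cos(b) + 18.9225)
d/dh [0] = 0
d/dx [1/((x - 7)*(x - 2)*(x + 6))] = (-(x - 7)*(x - 2) - (x - 7)*(x + 6) - (x - 2)*(x + 6))/((x - 7)^2*(x - 2)^2*(x + 6)^2)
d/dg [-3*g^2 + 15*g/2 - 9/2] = 15/2 - 6*g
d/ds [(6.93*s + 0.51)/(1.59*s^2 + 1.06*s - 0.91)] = (11.0187*s^2 + 7.3458*s - (3.18*s + 1.06)*(6.93*s + 0.51) - 6.3063)/(1.59*s^2 + 1.06*s - 0.91)^2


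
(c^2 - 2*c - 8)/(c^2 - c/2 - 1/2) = 2*(-c^2 + 2*c + 8)/(-2*c^2 + c + 1)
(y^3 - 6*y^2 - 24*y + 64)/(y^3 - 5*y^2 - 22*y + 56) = (y - 8)/(y - 7)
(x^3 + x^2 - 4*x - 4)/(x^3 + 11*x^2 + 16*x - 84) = (x^2 + 3*x + 2)/(x^2 + 13*x + 42)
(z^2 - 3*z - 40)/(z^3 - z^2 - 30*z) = (z - 8)/(z*(z - 6))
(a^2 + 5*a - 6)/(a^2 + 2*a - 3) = (a + 6)/(a + 3)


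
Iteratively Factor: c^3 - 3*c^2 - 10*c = (c)*(c^2 - 3*c - 10) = c*(c - 5)*(c + 2)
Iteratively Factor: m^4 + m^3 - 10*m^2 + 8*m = (m - 2)*(m^3 + 3*m^2 - 4*m) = (m - 2)*(m - 1)*(m^2 + 4*m) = m*(m - 2)*(m - 1)*(m + 4)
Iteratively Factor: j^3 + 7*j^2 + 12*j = (j)*(j^2 + 7*j + 12) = j*(j + 3)*(j + 4)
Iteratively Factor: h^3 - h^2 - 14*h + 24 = (h + 4)*(h^2 - 5*h + 6) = (h - 3)*(h + 4)*(h - 2)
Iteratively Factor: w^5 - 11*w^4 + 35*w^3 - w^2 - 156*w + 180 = (w - 2)*(w^4 - 9*w^3 + 17*w^2 + 33*w - 90) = (w - 5)*(w - 2)*(w^3 - 4*w^2 - 3*w + 18) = (w - 5)*(w - 2)*(w + 2)*(w^2 - 6*w + 9) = (w - 5)*(w - 3)*(w - 2)*(w + 2)*(w - 3)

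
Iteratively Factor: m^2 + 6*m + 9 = (m + 3)*(m + 3)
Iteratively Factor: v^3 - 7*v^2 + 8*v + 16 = (v - 4)*(v^2 - 3*v - 4) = (v - 4)*(v + 1)*(v - 4)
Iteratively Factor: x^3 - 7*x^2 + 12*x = (x)*(x^2 - 7*x + 12) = x*(x - 4)*(x - 3)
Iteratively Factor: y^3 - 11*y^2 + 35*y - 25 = (y - 5)*(y^2 - 6*y + 5) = (y - 5)^2*(y - 1)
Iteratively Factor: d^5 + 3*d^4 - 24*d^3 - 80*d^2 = (d)*(d^4 + 3*d^3 - 24*d^2 - 80*d) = d*(d + 4)*(d^3 - d^2 - 20*d) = d*(d + 4)^2*(d^2 - 5*d) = d^2*(d + 4)^2*(d - 5)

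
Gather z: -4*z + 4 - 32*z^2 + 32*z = -32*z^2 + 28*z + 4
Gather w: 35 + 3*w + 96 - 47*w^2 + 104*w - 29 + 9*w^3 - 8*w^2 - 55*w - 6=9*w^3 - 55*w^2 + 52*w + 96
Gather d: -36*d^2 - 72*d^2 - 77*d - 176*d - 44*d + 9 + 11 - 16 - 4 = -108*d^2 - 297*d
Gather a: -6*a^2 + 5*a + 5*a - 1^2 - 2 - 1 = -6*a^2 + 10*a - 4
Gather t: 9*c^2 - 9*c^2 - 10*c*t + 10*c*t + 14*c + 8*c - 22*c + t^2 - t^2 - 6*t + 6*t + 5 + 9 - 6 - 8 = 0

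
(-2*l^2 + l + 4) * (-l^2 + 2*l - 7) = 2*l^4 - 5*l^3 + 12*l^2 + l - 28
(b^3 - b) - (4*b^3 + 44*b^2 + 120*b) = -3*b^3 - 44*b^2 - 121*b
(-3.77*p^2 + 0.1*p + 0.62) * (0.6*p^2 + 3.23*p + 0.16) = -2.262*p^4 - 12.1171*p^3 + 0.0918*p^2 + 2.0186*p + 0.0992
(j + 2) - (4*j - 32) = 34 - 3*j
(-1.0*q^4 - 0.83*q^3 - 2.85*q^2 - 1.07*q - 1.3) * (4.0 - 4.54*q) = 4.54*q^5 - 0.2318*q^4 + 9.619*q^3 - 6.5422*q^2 + 1.622*q - 5.2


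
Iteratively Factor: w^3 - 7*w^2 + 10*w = (w - 5)*(w^2 - 2*w) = (w - 5)*(w - 2)*(w)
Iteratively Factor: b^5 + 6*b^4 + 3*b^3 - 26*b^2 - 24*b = (b + 3)*(b^4 + 3*b^3 - 6*b^2 - 8*b) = (b + 3)*(b + 4)*(b^3 - b^2 - 2*b) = (b - 2)*(b + 3)*(b + 4)*(b^2 + b) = b*(b - 2)*(b + 3)*(b + 4)*(b + 1)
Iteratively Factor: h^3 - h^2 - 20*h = (h + 4)*(h^2 - 5*h) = (h - 5)*(h + 4)*(h)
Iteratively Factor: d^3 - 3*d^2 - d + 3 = (d - 1)*(d^2 - 2*d - 3) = (d - 3)*(d - 1)*(d + 1)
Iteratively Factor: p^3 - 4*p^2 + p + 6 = (p - 3)*(p^2 - p - 2) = (p - 3)*(p - 2)*(p + 1)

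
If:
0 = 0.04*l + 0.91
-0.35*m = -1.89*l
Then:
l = -22.75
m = -122.85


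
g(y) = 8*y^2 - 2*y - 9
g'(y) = 16*y - 2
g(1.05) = -2.28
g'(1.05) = 14.80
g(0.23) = -9.04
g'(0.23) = 1.68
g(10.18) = 799.70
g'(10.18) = 160.88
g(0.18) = -9.10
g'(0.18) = 0.88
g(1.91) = 16.36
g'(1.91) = 28.56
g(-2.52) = 46.84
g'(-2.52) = -42.32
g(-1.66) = 16.36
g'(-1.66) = -28.56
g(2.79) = 47.69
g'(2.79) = 42.64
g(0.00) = -9.00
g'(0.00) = -2.00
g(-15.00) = 1821.00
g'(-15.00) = -242.00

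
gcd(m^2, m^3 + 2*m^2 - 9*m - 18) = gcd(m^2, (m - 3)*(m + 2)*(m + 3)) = 1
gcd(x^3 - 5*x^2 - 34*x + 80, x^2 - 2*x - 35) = x + 5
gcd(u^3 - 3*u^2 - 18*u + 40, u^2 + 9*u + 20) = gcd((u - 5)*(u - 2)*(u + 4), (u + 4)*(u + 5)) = u + 4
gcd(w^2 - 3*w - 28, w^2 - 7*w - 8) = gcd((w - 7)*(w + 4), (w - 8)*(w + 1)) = 1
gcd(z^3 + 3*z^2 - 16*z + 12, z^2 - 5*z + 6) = z - 2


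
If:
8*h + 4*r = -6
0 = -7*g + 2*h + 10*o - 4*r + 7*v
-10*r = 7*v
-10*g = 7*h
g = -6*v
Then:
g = 630/1151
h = -900/1151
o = 7239/11510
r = 147/2302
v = -105/1151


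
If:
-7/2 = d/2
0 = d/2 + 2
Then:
No Solution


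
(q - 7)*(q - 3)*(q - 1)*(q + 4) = q^4 - 7*q^3 - 13*q^2 + 103*q - 84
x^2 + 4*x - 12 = (x - 2)*(x + 6)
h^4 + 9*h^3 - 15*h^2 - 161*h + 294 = (h - 3)*(h - 2)*(h + 7)^2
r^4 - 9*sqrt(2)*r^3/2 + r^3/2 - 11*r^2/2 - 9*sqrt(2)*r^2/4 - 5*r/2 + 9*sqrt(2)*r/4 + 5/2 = (r - 1/2)*(r + 1)*(r - 5*sqrt(2))*(r + sqrt(2)/2)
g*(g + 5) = g^2 + 5*g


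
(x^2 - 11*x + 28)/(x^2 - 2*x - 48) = (-x^2 + 11*x - 28)/(-x^2 + 2*x + 48)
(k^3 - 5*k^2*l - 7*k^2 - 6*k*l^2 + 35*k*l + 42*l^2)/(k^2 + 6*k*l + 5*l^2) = (k^2 - 6*k*l - 7*k + 42*l)/(k + 5*l)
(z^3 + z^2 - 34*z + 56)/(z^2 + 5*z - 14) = z - 4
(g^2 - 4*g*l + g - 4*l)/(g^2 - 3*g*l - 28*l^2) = (-g^2 + 4*g*l - g + 4*l)/(-g^2 + 3*g*l + 28*l^2)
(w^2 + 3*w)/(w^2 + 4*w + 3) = w/(w + 1)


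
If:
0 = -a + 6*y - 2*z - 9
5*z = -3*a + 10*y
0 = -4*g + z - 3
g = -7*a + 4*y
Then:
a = 55/24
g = 25/24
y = 205/48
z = 43/6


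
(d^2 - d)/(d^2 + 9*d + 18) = d*(d - 1)/(d^2 + 9*d + 18)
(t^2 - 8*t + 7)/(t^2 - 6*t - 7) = (t - 1)/(t + 1)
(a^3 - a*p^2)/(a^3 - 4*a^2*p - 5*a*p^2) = (-a + p)/(-a + 5*p)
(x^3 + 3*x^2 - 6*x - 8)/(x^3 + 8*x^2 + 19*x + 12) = (x - 2)/(x + 3)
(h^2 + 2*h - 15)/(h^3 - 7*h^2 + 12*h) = (h + 5)/(h*(h - 4))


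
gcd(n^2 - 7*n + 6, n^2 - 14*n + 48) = n - 6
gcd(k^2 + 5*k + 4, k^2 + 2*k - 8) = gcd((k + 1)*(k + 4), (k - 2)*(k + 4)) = k + 4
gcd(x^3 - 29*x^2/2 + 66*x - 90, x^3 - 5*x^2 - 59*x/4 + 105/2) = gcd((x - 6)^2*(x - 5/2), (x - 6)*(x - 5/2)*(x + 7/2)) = x^2 - 17*x/2 + 15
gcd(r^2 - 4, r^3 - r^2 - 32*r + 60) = r - 2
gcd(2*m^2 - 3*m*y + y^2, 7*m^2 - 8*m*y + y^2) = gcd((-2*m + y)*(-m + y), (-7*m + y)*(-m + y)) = -m + y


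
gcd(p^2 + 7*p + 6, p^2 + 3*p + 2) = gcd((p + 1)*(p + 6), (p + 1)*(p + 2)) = p + 1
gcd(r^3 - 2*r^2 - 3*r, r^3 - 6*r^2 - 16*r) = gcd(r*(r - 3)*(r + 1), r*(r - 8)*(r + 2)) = r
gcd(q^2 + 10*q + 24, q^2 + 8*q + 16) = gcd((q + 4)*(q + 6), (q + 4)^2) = q + 4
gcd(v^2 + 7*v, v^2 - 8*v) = v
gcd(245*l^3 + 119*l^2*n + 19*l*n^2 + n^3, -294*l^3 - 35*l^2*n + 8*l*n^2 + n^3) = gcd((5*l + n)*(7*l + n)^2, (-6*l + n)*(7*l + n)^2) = 49*l^2 + 14*l*n + n^2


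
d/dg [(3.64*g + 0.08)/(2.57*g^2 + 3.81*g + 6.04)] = (-9.3548*g^2 - 0.411200000000001*g + 21.6808)/(6.6049*g^4 + 19.5834*g^3 + 45.5617*g^2 + 46.0248*g + 36.4816)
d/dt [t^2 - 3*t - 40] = 2*t - 3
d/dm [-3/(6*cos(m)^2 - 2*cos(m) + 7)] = 6*(1 - 6*cos(m))*sin(m)/(6*cos(m)^2 - 2*cos(m) + 7)^2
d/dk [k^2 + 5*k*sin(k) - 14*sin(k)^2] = 5*k*cos(k) + 2*k + 5*sin(k) - 14*sin(2*k)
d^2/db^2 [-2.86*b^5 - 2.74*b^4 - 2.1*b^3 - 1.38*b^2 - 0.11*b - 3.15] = -57.2*b^3 - 32.88*b^2 - 12.6*b - 2.76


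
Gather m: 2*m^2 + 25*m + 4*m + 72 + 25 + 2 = 2*m^2 + 29*m + 99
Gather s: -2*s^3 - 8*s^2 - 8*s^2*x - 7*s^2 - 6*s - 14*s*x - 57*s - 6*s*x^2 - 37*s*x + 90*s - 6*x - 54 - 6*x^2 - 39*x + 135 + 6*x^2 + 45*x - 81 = -2*s^3 + s^2*(-8*x - 15) + s*(-6*x^2 - 51*x + 27)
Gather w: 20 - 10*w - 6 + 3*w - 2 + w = 12 - 6*w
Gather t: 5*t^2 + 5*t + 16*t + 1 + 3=5*t^2 + 21*t + 4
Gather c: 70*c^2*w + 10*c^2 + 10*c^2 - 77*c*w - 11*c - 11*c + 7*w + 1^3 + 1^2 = c^2*(70*w + 20) + c*(-77*w - 22) + 7*w + 2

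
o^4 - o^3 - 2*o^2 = o^2*(o - 2)*(o + 1)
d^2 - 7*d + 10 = (d - 5)*(d - 2)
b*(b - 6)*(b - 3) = b^3 - 9*b^2 + 18*b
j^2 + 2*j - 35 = (j - 5)*(j + 7)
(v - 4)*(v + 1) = v^2 - 3*v - 4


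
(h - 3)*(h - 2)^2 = h^3 - 7*h^2 + 16*h - 12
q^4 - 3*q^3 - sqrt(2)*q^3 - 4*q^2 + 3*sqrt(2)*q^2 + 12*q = q*(q - 3)*(q - 2*sqrt(2))*(q + sqrt(2))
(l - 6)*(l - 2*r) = l^2 - 2*l*r - 6*l + 12*r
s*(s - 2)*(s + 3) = s^3 + s^2 - 6*s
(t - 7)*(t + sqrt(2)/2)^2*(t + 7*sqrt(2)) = t^4 - 7*t^3 + 8*sqrt(2)*t^3 - 56*sqrt(2)*t^2 + 29*t^2/2 - 203*t/2 + 7*sqrt(2)*t/2 - 49*sqrt(2)/2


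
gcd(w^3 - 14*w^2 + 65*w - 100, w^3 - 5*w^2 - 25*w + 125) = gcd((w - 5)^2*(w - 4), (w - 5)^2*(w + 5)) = w^2 - 10*w + 25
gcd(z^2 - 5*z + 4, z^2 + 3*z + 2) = 1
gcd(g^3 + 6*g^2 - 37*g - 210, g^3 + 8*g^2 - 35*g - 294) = g^2 + g - 42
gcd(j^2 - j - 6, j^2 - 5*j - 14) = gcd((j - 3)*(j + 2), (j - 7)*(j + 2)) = j + 2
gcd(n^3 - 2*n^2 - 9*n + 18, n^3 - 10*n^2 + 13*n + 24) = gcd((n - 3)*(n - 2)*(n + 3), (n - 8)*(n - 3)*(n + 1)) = n - 3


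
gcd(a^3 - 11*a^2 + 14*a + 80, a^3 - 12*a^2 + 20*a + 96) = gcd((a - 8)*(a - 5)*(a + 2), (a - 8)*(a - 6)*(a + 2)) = a^2 - 6*a - 16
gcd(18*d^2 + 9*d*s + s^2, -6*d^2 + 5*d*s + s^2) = 6*d + s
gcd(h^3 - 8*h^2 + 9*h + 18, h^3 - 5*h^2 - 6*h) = h^2 - 5*h - 6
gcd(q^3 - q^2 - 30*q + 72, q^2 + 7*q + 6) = q + 6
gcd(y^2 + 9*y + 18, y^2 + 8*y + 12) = y + 6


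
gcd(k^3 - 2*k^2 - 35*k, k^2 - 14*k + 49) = k - 7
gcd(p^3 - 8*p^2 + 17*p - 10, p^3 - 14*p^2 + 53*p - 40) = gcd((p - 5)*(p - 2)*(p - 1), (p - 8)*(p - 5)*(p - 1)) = p^2 - 6*p + 5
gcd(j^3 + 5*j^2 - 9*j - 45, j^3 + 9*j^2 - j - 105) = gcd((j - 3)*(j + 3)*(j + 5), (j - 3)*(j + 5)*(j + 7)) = j^2 + 2*j - 15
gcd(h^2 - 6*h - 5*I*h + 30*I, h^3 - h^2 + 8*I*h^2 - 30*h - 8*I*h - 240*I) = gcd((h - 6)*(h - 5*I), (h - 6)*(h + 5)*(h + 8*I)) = h - 6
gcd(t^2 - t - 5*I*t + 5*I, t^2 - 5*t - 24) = 1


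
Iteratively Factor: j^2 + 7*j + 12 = (j + 3)*(j + 4)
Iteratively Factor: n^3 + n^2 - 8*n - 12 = (n + 2)*(n^2 - n - 6) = (n - 3)*(n + 2)*(n + 2)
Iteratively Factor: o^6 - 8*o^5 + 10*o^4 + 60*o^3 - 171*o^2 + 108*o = (o - 4)*(o^5 - 4*o^4 - 6*o^3 + 36*o^2 - 27*o) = o*(o - 4)*(o^4 - 4*o^3 - 6*o^2 + 36*o - 27) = o*(o - 4)*(o + 3)*(o^3 - 7*o^2 + 15*o - 9) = o*(o - 4)*(o - 3)*(o + 3)*(o^2 - 4*o + 3) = o*(o - 4)*(o - 3)*(o - 1)*(o + 3)*(o - 3)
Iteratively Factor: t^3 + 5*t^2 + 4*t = (t + 1)*(t^2 + 4*t) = t*(t + 1)*(t + 4)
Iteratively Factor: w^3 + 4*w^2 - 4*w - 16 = (w + 2)*(w^2 + 2*w - 8) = (w - 2)*(w + 2)*(w + 4)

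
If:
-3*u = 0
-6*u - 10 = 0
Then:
No Solution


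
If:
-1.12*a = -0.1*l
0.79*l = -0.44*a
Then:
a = 0.00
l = 0.00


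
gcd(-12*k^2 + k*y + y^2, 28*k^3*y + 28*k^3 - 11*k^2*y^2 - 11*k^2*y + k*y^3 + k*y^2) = 1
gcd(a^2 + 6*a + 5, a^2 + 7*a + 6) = a + 1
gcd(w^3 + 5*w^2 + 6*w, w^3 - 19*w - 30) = w^2 + 5*w + 6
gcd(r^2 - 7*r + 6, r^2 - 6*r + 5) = r - 1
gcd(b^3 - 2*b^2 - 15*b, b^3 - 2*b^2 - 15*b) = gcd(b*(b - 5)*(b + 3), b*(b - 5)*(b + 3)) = b^3 - 2*b^2 - 15*b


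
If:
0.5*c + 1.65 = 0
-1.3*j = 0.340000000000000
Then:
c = -3.30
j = -0.26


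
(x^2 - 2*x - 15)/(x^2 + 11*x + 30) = (x^2 - 2*x - 15)/(x^2 + 11*x + 30)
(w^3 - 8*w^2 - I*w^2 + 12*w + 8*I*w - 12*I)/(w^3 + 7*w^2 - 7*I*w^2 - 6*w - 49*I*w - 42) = (w^2 - 8*w + 12)/(w^2 + w*(7 - 6*I) - 42*I)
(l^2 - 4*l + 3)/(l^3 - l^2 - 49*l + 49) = (l - 3)/(l^2 - 49)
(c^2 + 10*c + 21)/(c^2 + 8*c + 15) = (c + 7)/(c + 5)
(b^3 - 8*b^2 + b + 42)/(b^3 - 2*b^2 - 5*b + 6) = (b - 7)/(b - 1)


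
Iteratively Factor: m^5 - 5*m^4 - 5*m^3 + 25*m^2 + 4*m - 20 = (m + 2)*(m^4 - 7*m^3 + 9*m^2 + 7*m - 10) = (m - 1)*(m + 2)*(m^3 - 6*m^2 + 3*m + 10) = (m - 1)*(m + 1)*(m + 2)*(m^2 - 7*m + 10) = (m - 2)*(m - 1)*(m + 1)*(m + 2)*(m - 5)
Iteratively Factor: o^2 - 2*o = (o)*(o - 2)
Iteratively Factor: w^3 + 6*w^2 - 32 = (w - 2)*(w^2 + 8*w + 16) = (w - 2)*(w + 4)*(w + 4)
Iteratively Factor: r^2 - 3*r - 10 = (r - 5)*(r + 2)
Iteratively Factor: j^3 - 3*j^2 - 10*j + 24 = (j - 2)*(j^2 - j - 12) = (j - 4)*(j - 2)*(j + 3)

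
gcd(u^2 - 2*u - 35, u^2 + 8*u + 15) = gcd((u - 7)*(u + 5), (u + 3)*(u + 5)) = u + 5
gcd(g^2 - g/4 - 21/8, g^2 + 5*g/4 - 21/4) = g - 7/4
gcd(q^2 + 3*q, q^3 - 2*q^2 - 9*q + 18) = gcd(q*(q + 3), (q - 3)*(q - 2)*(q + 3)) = q + 3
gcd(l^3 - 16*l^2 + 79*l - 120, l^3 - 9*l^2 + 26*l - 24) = l - 3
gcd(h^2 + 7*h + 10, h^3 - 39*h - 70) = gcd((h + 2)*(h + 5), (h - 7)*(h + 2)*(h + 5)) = h^2 + 7*h + 10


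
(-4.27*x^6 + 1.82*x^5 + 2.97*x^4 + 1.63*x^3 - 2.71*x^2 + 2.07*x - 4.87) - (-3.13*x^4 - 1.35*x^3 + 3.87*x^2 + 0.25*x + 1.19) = -4.27*x^6 + 1.82*x^5 + 6.1*x^4 + 2.98*x^3 - 6.58*x^2 + 1.82*x - 6.06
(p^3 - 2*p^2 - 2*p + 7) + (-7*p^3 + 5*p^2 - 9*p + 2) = -6*p^3 + 3*p^2 - 11*p + 9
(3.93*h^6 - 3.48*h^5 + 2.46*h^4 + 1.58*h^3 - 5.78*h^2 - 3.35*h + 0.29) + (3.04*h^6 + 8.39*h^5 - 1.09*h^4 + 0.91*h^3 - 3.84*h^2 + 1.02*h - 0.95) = 6.97*h^6 + 4.91*h^5 + 1.37*h^4 + 2.49*h^3 - 9.62*h^2 - 2.33*h - 0.66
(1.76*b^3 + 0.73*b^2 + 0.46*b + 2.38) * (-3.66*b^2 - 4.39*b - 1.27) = -6.4416*b^5 - 10.3982*b^4 - 7.1235*b^3 - 11.6573*b^2 - 11.0324*b - 3.0226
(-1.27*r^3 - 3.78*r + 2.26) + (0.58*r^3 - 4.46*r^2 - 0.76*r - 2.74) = -0.69*r^3 - 4.46*r^2 - 4.54*r - 0.48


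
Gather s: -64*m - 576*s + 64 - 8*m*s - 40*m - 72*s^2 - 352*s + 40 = -104*m - 72*s^2 + s*(-8*m - 928) + 104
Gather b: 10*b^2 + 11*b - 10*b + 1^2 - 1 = 10*b^2 + b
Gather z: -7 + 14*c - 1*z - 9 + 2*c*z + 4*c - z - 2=18*c + z*(2*c - 2) - 18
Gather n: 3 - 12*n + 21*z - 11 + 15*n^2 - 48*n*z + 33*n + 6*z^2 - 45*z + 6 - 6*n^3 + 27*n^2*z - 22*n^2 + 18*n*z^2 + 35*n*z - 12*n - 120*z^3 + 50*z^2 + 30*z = -6*n^3 + n^2*(27*z - 7) + n*(18*z^2 - 13*z + 9) - 120*z^3 + 56*z^2 + 6*z - 2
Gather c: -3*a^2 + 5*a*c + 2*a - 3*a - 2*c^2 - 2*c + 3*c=-3*a^2 - a - 2*c^2 + c*(5*a + 1)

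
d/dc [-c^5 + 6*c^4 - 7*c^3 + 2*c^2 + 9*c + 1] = -5*c^4 + 24*c^3 - 21*c^2 + 4*c + 9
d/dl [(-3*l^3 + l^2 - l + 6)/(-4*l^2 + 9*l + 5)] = (12*l^4 - 54*l^3 - 40*l^2 + 58*l - 59)/(16*l^4 - 72*l^3 + 41*l^2 + 90*l + 25)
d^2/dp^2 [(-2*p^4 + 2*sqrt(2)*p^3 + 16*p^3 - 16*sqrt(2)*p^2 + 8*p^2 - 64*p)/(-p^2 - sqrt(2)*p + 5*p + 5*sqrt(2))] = 4*(p^6 - 15*p^5 + 3*sqrt(2)*p^5 - 45*sqrt(2)*p^4 + 81*p^4 - 290*p^3 + 257*sqrt(2)*p^3 - 630*sqrt(2)*p^2 + 630*p^2 - 1200*p + 330*sqrt(2)*p - 400*sqrt(2) + 120)/(p^6 - 15*p^5 + 3*sqrt(2)*p^5 - 45*sqrt(2)*p^4 + 81*p^4 - 215*p^3 + 227*sqrt(2)*p^3 - 405*sqrt(2)*p^2 + 450*p^2 - 750*p + 150*sqrt(2)*p - 250*sqrt(2))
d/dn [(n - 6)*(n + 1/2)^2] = (2*n + 1)*(6*n - 23)/4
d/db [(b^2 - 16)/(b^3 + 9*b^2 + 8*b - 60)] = (-b^4 + 56*b^2 + 168*b + 128)/(b^6 + 18*b^5 + 97*b^4 + 24*b^3 - 1016*b^2 - 960*b + 3600)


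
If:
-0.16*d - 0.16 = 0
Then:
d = -1.00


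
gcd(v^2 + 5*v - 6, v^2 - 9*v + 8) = v - 1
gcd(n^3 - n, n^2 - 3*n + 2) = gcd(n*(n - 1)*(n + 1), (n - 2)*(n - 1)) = n - 1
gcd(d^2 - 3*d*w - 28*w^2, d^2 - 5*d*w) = 1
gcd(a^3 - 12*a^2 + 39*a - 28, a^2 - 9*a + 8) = a - 1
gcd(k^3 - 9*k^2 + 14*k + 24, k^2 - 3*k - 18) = k - 6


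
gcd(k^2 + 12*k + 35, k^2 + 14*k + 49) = k + 7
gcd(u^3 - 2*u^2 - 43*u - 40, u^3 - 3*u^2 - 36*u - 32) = u^2 - 7*u - 8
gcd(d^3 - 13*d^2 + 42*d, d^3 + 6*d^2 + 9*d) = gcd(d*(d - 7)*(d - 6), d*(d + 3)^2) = d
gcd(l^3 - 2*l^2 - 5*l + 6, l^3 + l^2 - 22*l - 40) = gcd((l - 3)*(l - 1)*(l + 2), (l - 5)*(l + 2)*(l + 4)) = l + 2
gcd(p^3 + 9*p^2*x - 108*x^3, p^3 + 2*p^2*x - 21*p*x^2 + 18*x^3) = -p^2 - 3*p*x + 18*x^2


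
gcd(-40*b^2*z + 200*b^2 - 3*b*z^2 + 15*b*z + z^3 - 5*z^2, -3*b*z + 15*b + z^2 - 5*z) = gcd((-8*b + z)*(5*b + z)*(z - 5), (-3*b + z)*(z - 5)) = z - 5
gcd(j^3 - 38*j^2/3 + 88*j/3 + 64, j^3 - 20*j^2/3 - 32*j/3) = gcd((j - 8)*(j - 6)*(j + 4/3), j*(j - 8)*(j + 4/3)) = j^2 - 20*j/3 - 32/3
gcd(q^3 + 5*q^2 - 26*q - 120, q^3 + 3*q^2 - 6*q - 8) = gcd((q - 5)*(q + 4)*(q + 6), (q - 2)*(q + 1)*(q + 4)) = q + 4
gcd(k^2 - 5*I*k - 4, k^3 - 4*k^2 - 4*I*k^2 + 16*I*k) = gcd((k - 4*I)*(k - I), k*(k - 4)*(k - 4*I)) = k - 4*I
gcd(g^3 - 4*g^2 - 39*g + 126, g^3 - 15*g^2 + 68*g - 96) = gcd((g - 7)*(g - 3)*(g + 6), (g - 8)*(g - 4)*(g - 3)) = g - 3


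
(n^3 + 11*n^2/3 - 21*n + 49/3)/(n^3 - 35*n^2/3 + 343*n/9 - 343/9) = 3*(n^2 + 6*n - 7)/(3*n^2 - 28*n + 49)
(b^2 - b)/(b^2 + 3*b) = (b - 1)/(b + 3)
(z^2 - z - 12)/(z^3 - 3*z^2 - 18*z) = (z - 4)/(z*(z - 6))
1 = 1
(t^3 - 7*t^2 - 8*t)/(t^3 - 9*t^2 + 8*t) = (t + 1)/(t - 1)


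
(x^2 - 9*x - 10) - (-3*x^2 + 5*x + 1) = 4*x^2 - 14*x - 11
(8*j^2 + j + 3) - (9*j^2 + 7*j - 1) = -j^2 - 6*j + 4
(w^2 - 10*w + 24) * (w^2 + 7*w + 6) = w^4 - 3*w^3 - 40*w^2 + 108*w + 144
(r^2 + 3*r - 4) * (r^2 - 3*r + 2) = r^4 - 11*r^2 + 18*r - 8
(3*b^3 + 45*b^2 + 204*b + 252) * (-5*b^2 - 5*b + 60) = -15*b^5 - 240*b^4 - 1065*b^3 + 420*b^2 + 10980*b + 15120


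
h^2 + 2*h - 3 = (h - 1)*(h + 3)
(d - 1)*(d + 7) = d^2 + 6*d - 7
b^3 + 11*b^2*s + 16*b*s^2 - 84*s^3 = (b - 2*s)*(b + 6*s)*(b + 7*s)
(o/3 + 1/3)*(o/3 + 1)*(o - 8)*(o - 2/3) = o^4/9 - 14*o^3/27 - 79*o^2/27 - 14*o/27 + 16/9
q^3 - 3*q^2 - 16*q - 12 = (q - 6)*(q + 1)*(q + 2)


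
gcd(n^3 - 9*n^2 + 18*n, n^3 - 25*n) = n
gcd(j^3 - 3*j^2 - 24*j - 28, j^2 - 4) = j + 2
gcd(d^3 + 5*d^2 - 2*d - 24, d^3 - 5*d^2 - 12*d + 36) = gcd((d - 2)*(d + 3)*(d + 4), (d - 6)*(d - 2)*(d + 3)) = d^2 + d - 6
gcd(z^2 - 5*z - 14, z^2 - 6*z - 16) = z + 2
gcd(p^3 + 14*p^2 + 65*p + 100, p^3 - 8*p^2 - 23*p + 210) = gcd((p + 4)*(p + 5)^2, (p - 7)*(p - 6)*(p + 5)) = p + 5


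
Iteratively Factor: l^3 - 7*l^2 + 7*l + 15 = (l - 3)*(l^2 - 4*l - 5) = (l - 5)*(l - 3)*(l + 1)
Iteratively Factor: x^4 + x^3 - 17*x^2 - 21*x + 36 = (x - 1)*(x^3 + 2*x^2 - 15*x - 36) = (x - 1)*(x + 3)*(x^2 - x - 12) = (x - 4)*(x - 1)*(x + 3)*(x + 3)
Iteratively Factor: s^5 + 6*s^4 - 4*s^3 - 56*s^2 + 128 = (s + 4)*(s^4 + 2*s^3 - 12*s^2 - 8*s + 32) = (s - 2)*(s + 4)*(s^3 + 4*s^2 - 4*s - 16) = (s - 2)^2*(s + 4)*(s^2 + 6*s + 8) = (s - 2)^2*(s + 2)*(s + 4)*(s + 4)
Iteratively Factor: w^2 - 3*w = (w - 3)*(w)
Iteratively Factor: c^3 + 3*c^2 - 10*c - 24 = (c + 2)*(c^2 + c - 12) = (c + 2)*(c + 4)*(c - 3)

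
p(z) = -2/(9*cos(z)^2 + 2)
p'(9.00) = 0.15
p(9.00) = -0.21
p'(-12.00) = -0.23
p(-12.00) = -0.24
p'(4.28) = -1.07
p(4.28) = -0.56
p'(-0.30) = 0.10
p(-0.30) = -0.20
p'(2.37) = 0.41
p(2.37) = -0.30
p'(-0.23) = 0.07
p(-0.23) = -0.19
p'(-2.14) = -0.77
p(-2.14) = -0.43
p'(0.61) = -0.26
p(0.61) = -0.25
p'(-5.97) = -0.10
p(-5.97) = -0.20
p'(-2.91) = -0.07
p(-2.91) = -0.19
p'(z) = -36*sin(z)*cos(z)/(9*cos(z)^2 + 2)^2 = -72*sin(2*z)/(9*cos(2*z) + 13)^2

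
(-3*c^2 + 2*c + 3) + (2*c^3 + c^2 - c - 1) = 2*c^3 - 2*c^2 + c + 2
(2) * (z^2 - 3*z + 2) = 2*z^2 - 6*z + 4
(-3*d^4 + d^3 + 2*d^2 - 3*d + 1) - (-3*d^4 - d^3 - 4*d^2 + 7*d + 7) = 2*d^3 + 6*d^2 - 10*d - 6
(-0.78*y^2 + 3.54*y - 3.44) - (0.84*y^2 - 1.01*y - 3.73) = -1.62*y^2 + 4.55*y + 0.29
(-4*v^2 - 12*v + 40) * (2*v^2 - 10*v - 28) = -8*v^4 + 16*v^3 + 312*v^2 - 64*v - 1120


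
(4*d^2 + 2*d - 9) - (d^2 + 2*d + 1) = 3*d^2 - 10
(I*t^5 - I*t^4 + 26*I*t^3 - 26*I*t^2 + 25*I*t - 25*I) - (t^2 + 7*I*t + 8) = I*t^5 - I*t^4 + 26*I*t^3 - t^2 - 26*I*t^2 + 18*I*t - 8 - 25*I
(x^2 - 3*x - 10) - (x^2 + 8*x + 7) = -11*x - 17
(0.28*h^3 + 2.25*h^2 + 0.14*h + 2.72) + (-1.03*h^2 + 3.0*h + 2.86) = 0.28*h^3 + 1.22*h^2 + 3.14*h + 5.58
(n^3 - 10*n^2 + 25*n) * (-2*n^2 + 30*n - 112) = -2*n^5 + 50*n^4 - 462*n^3 + 1870*n^2 - 2800*n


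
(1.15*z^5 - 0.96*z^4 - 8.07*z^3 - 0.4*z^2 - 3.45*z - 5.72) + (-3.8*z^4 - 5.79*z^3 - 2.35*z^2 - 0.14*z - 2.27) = 1.15*z^5 - 4.76*z^4 - 13.86*z^3 - 2.75*z^2 - 3.59*z - 7.99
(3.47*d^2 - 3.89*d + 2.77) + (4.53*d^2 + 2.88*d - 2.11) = 8.0*d^2 - 1.01*d + 0.66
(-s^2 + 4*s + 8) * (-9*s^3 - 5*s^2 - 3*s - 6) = 9*s^5 - 31*s^4 - 89*s^3 - 46*s^2 - 48*s - 48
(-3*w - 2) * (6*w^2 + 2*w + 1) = -18*w^3 - 18*w^2 - 7*w - 2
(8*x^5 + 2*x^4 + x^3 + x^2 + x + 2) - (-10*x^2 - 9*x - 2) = 8*x^5 + 2*x^4 + x^3 + 11*x^2 + 10*x + 4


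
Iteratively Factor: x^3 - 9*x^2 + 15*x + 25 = (x + 1)*(x^2 - 10*x + 25) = (x - 5)*(x + 1)*(x - 5)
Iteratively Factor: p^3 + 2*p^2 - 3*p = (p - 1)*(p^2 + 3*p) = (p - 1)*(p + 3)*(p)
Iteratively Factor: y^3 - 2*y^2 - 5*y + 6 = (y + 2)*(y^2 - 4*y + 3) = (y - 3)*(y + 2)*(y - 1)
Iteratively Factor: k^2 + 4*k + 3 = (k + 3)*(k + 1)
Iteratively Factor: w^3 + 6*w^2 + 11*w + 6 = (w + 2)*(w^2 + 4*w + 3) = (w + 1)*(w + 2)*(w + 3)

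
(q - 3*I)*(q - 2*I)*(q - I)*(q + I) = q^4 - 5*I*q^3 - 5*q^2 - 5*I*q - 6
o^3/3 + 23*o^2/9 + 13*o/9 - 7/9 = (o/3 + 1/3)*(o - 1/3)*(o + 7)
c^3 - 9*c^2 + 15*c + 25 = (c - 5)^2*(c + 1)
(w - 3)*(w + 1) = w^2 - 2*w - 3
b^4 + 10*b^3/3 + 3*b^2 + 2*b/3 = b*(b + 1/3)*(b + 1)*(b + 2)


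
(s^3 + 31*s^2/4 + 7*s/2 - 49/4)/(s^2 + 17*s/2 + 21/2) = (4*s^2 + 3*s - 7)/(2*(2*s + 3))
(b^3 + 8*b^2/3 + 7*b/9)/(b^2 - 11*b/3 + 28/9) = b*(9*b^2 + 24*b + 7)/(9*b^2 - 33*b + 28)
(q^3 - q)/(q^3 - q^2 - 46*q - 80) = (q^3 - q)/(q^3 - q^2 - 46*q - 80)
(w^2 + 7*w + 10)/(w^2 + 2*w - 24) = (w^2 + 7*w + 10)/(w^2 + 2*w - 24)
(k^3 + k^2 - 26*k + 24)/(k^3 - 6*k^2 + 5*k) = (k^2 + 2*k - 24)/(k*(k - 5))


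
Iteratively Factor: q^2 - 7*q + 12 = (q - 4)*(q - 3)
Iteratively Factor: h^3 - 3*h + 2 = (h + 2)*(h^2 - 2*h + 1) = (h - 1)*(h + 2)*(h - 1)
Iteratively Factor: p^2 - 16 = (p + 4)*(p - 4)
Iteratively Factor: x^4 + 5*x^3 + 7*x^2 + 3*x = (x + 1)*(x^3 + 4*x^2 + 3*x) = (x + 1)^2*(x^2 + 3*x) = x*(x + 1)^2*(x + 3)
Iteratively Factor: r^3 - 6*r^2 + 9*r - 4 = (r - 1)*(r^2 - 5*r + 4) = (r - 4)*(r - 1)*(r - 1)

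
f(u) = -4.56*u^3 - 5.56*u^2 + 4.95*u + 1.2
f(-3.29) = 87.12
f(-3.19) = 76.86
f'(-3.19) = -98.79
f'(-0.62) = 6.59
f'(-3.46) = -120.35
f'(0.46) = -3.06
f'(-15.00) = -2906.25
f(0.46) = 1.86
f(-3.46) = 106.39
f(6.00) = -1154.22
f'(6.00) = -554.25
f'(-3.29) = -106.54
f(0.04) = 1.39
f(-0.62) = -2.92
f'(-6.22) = -455.14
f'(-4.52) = -224.28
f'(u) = -13.68*u^2 - 11.12*u + 4.95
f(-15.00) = 14065.95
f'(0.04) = 4.48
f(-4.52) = 286.33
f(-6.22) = 852.63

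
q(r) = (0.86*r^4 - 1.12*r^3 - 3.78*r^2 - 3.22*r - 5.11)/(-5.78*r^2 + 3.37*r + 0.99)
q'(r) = (11.56*r - 3.37)*(0.86*r^4 - 1.12*r^3 - 3.78*r^2 - 3.22*r - 5.11)/(-5.78*r^2 + 3.37*r + 0.99)^2 + (3.44*r^3 - 3.36*r^2 - 7.56*r - 3.22)/(-5.78*r^2 + 3.37*r + 0.99) = (-9.9416*r^5 + 15.1682*r^4 - 4.1432*r^3 - 34.6766*r^2 - 66.556*r + 14.0329)/(33.4084*r^4 - 38.9572*r^3 - 0.0874999999999986*r^2 + 6.6726*r + 0.9801)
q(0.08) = -4.41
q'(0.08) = 5.68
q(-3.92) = -2.18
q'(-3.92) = 1.25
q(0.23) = -4.15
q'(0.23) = -1.47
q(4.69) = -1.79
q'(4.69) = -1.37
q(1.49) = 2.60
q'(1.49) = -3.74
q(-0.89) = 0.59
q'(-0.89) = 1.47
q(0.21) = -4.13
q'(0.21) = -0.71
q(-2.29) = -0.53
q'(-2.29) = 0.79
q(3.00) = 0.23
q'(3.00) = -1.07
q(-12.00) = -22.09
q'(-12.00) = 3.67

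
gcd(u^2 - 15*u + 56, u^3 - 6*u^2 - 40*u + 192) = u - 8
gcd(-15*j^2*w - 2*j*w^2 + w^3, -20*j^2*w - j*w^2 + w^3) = -5*j*w + w^2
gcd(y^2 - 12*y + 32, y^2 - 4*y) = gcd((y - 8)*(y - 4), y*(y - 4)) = y - 4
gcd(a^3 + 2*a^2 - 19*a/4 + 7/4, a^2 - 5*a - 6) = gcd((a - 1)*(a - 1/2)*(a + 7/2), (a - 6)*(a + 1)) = 1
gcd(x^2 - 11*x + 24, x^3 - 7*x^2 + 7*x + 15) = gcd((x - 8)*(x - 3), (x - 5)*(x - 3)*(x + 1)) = x - 3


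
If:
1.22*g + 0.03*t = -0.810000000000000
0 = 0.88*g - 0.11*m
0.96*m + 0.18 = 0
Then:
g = -0.02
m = -0.19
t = -26.05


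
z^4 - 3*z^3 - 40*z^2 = z^2*(z - 8)*(z + 5)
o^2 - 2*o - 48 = (o - 8)*(o + 6)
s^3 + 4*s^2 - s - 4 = (s - 1)*(s + 1)*(s + 4)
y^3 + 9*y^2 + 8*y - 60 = (y - 2)*(y + 5)*(y + 6)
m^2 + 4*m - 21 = (m - 3)*(m + 7)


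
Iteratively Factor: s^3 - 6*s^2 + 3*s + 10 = (s - 2)*(s^2 - 4*s - 5) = (s - 2)*(s + 1)*(s - 5)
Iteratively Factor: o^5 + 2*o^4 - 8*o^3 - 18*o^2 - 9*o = (o)*(o^4 + 2*o^3 - 8*o^2 - 18*o - 9) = o*(o + 1)*(o^3 + o^2 - 9*o - 9) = o*(o + 1)^2*(o^2 - 9) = o*(o - 3)*(o + 1)^2*(o + 3)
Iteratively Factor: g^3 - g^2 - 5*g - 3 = (g + 1)*(g^2 - 2*g - 3) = (g - 3)*(g + 1)*(g + 1)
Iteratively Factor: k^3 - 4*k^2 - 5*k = (k + 1)*(k^2 - 5*k) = k*(k + 1)*(k - 5)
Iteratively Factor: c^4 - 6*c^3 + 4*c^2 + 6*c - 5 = (c - 1)*(c^3 - 5*c^2 - c + 5) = (c - 5)*(c - 1)*(c^2 - 1) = (c - 5)*(c - 1)^2*(c + 1)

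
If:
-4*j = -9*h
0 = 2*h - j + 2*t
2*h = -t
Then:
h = 0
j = 0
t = 0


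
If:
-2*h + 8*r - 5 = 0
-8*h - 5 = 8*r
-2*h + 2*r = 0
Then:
No Solution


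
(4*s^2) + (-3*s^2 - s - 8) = s^2 - s - 8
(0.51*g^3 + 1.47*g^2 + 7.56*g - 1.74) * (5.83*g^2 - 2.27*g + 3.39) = 2.9733*g^5 + 7.4124*g^4 + 42.4668*g^3 - 22.3221*g^2 + 29.5782*g - 5.8986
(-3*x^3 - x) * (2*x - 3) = -6*x^4 + 9*x^3 - 2*x^2 + 3*x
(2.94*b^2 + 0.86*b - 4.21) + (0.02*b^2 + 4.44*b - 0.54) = 2.96*b^2 + 5.3*b - 4.75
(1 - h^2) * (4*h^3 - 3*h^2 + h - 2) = -4*h^5 + 3*h^4 + 3*h^3 - h^2 + h - 2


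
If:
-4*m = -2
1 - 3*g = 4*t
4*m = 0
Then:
No Solution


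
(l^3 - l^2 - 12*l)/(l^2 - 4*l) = l + 3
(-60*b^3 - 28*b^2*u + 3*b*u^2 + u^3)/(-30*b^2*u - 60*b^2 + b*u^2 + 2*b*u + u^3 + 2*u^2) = (2*b + u)/(u + 2)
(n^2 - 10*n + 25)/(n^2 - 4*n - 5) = (n - 5)/(n + 1)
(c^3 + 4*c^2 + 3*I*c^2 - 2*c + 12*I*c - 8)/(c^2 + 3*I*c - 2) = c + 4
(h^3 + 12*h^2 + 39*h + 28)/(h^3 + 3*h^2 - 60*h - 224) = (h + 1)/(h - 8)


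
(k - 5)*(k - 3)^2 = k^3 - 11*k^2 + 39*k - 45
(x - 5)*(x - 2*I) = x^2 - 5*x - 2*I*x + 10*I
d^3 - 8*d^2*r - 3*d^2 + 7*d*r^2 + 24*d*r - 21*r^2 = (d - 3)*(d - 7*r)*(d - r)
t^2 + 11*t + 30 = (t + 5)*(t + 6)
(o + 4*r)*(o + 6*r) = o^2 + 10*o*r + 24*r^2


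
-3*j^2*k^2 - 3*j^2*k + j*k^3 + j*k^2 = k*(-3*j + k)*(j*k + j)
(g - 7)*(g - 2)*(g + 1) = g^3 - 8*g^2 + 5*g + 14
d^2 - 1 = (d - 1)*(d + 1)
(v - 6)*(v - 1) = v^2 - 7*v + 6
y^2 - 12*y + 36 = (y - 6)^2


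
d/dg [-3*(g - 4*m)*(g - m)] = -6*g + 15*m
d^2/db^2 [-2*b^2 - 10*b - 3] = -4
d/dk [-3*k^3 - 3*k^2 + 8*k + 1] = -9*k^2 - 6*k + 8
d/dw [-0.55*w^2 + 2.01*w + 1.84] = 2.01 - 1.1*w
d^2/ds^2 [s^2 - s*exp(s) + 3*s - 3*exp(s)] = -s*exp(s) - 5*exp(s) + 2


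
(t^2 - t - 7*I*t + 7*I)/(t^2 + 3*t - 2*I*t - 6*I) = (t^2 - t - 7*I*t + 7*I)/(t^2 + 3*t - 2*I*t - 6*I)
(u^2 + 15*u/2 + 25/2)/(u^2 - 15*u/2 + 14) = (2*u^2 + 15*u + 25)/(2*u^2 - 15*u + 28)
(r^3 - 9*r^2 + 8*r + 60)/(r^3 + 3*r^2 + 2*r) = (r^2 - 11*r + 30)/(r*(r + 1))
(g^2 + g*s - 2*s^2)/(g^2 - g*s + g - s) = (g + 2*s)/(g + 1)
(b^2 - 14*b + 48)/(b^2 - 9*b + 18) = (b - 8)/(b - 3)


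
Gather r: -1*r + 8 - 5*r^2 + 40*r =-5*r^2 + 39*r + 8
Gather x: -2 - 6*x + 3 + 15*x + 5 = 9*x + 6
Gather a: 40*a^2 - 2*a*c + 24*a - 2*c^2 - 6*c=40*a^2 + a*(24 - 2*c) - 2*c^2 - 6*c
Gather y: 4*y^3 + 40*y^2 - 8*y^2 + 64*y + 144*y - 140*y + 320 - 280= 4*y^3 + 32*y^2 + 68*y + 40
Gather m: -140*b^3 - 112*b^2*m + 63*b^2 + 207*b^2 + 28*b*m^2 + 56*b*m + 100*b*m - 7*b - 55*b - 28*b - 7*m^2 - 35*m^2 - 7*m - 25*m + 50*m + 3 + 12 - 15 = -140*b^3 + 270*b^2 - 90*b + m^2*(28*b - 42) + m*(-112*b^2 + 156*b + 18)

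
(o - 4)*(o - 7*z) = o^2 - 7*o*z - 4*o + 28*z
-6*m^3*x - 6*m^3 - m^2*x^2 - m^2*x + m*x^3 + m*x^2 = (-3*m + x)*(2*m + x)*(m*x + m)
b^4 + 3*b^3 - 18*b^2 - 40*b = b*(b - 4)*(b + 2)*(b + 5)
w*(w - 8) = w^2 - 8*w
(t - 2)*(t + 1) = t^2 - t - 2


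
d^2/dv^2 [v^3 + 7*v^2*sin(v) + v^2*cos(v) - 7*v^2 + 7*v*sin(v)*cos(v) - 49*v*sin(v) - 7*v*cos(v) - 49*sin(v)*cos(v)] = -7*v^2*sin(v) - v^2*cos(v) + 45*v*sin(v) - 14*v*sin(2*v) + 35*v*cos(v) + 6*v + 28*sin(v) + 98*sin(2*v) - 96*cos(v) + 14*cos(2*v) - 14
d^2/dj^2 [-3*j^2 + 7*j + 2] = -6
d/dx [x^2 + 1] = 2*x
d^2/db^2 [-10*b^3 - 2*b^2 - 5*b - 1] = -60*b - 4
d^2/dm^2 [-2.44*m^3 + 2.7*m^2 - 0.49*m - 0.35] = 5.4 - 14.64*m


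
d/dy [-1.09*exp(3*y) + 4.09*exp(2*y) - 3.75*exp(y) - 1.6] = (-3.27*exp(2*y) + 8.18*exp(y) - 3.75)*exp(y)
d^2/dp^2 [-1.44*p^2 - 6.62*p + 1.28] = -2.88000000000000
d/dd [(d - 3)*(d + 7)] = 2*d + 4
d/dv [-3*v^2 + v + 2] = 1 - 6*v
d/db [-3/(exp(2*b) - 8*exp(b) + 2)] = 6*(exp(b) - 4)*exp(b)/(exp(2*b) - 8*exp(b) + 2)^2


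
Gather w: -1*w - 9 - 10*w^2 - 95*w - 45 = -10*w^2 - 96*w - 54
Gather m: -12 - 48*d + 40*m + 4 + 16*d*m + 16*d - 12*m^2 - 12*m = -32*d - 12*m^2 + m*(16*d + 28) - 8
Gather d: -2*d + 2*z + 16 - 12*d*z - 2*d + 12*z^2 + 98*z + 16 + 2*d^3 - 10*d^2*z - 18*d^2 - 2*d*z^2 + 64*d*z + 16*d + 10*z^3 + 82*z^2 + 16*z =2*d^3 + d^2*(-10*z - 18) + d*(-2*z^2 + 52*z + 12) + 10*z^3 + 94*z^2 + 116*z + 32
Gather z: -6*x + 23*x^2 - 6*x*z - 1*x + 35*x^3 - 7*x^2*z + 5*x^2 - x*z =35*x^3 + 28*x^2 - 7*x + z*(-7*x^2 - 7*x)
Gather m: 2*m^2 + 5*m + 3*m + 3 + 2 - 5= 2*m^2 + 8*m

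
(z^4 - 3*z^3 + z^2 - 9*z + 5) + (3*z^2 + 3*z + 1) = z^4 - 3*z^3 + 4*z^2 - 6*z + 6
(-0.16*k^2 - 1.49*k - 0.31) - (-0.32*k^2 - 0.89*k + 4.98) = 0.16*k^2 - 0.6*k - 5.29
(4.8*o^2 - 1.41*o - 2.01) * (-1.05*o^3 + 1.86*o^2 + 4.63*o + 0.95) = -5.04*o^5 + 10.4085*o^4 + 21.7119*o^3 - 5.7069*o^2 - 10.6458*o - 1.9095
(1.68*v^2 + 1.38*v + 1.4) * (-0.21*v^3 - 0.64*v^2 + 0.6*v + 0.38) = -0.3528*v^5 - 1.365*v^4 - 0.1692*v^3 + 0.5704*v^2 + 1.3644*v + 0.532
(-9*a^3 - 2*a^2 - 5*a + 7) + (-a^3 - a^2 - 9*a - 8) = -10*a^3 - 3*a^2 - 14*a - 1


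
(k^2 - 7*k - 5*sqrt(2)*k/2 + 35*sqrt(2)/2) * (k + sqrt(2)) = k^3 - 7*k^2 - 3*sqrt(2)*k^2/2 - 5*k + 21*sqrt(2)*k/2 + 35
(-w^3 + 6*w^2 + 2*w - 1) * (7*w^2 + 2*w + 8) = -7*w^5 + 40*w^4 + 18*w^3 + 45*w^2 + 14*w - 8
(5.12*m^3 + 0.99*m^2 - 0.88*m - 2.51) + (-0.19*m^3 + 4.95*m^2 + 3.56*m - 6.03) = 4.93*m^3 + 5.94*m^2 + 2.68*m - 8.54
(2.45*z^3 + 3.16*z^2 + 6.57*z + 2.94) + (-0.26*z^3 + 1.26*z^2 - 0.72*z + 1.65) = 2.19*z^3 + 4.42*z^2 + 5.85*z + 4.59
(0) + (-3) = -3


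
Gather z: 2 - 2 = 0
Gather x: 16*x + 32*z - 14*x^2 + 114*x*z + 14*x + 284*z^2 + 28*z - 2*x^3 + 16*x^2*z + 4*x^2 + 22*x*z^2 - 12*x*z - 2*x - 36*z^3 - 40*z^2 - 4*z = -2*x^3 + x^2*(16*z - 10) + x*(22*z^2 + 102*z + 28) - 36*z^3 + 244*z^2 + 56*z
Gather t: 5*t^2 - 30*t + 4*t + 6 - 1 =5*t^2 - 26*t + 5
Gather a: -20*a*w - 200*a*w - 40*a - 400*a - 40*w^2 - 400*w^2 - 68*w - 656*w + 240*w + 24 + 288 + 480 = a*(-220*w - 440) - 440*w^2 - 484*w + 792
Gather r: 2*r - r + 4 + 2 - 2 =r + 4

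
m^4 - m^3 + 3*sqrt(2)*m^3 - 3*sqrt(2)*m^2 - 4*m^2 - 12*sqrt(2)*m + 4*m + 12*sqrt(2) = (m - 2)*(m - 1)*(m + 2)*(m + 3*sqrt(2))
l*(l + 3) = l^2 + 3*l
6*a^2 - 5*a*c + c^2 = (-3*a + c)*(-2*a + c)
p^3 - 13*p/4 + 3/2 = (p - 3/2)*(p - 1/2)*(p + 2)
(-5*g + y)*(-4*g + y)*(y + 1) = 20*g^2*y + 20*g^2 - 9*g*y^2 - 9*g*y + y^3 + y^2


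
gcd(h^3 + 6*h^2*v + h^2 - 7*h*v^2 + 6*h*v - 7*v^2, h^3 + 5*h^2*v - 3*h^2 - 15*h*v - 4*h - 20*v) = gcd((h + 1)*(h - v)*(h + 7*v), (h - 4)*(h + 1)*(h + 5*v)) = h + 1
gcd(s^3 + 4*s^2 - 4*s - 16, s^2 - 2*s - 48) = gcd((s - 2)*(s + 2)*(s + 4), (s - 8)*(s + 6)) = 1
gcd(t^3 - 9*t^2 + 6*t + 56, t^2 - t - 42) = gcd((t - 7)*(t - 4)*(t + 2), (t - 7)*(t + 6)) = t - 7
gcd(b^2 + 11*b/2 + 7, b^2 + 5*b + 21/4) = b + 7/2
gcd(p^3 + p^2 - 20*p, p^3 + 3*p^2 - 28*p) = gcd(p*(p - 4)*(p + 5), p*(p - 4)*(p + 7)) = p^2 - 4*p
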